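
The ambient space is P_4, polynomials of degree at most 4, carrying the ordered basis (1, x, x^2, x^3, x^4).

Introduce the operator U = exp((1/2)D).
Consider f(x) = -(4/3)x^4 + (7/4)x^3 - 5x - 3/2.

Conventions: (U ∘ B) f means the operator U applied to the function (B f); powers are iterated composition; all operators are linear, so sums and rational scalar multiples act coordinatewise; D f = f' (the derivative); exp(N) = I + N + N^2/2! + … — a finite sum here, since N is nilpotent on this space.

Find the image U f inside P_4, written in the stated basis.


order-1 term: -(8/3)x^3 + (21/8)x^2 - 5/2
order-2 term: -2x^2 + (21/16)x
order-3 term: -(2/3)x + 7/32
order-4 term: -1/12
the series for exp((1/2)D) f terminates at order 4
exp((1/2)D) f = -(4/3)x^4 - (11/12)x^3 + (5/8)x^2 - (209/48)x - 371/96

the image equals g(x) = -(4/3)x^4 - (11/12)x^3 + (5/8)x^2 - (209/48)x - 371/96


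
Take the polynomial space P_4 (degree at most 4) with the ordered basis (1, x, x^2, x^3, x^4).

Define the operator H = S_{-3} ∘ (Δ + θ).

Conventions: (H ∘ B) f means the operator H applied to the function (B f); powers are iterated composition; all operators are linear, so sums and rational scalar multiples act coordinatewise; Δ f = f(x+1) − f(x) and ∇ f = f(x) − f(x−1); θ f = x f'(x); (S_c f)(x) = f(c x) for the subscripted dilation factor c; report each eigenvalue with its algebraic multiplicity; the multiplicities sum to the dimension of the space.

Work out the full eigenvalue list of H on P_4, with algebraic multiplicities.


λ = -81 (multiplicity 1), λ = -3 (multiplicity 1), λ = 0 (multiplicity 1), λ = 18 (multiplicity 1), λ = 324 (multiplicity 1)

image of 1: 0
image of x: -3x + 1
image of x^2: 18x^2 - 6x + 1
image of x^3: -81x^3 + 27x^2 - 9x + 1
image of x^4: 324x^4 - 108x^3 + 54x^2 - 12x + 1
the matrix is upper triangular; its diagonal is (0, -3, 18, -81, 324)
for a triangular matrix the eigenvalues are the diagonal entries, with algebraic multiplicity their repetition count


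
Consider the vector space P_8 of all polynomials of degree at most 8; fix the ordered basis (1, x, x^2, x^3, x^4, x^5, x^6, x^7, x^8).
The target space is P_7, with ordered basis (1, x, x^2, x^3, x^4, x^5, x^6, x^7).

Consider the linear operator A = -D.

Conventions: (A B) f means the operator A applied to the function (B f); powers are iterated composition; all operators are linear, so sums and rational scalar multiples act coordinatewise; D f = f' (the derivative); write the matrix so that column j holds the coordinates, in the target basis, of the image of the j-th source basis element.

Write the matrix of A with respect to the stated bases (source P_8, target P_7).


image of 1: 0
image of x: -1
image of x^2: -2x
image of x^3: -3x^2
image of x^4: -4x^3
image of x^5: -5x^4
image of x^6: -6x^5
image of x^7: -7x^6
image of x^8: -8x^7
each image's coordinates form column j of the matrix

the matrix is [[0, -1, 0, 0, 0, 0, 0, 0, 0]; [0, 0, -2, 0, 0, 0, 0, 0, 0]; [0, 0, 0, -3, 0, 0, 0, 0, 0]; [0, 0, 0, 0, -4, 0, 0, 0, 0]; [0, 0, 0, 0, 0, -5, 0, 0, 0]; [0, 0, 0, 0, 0, 0, -6, 0, 0]; [0, 0, 0, 0, 0, 0, 0, -7, 0]; [0, 0, 0, 0, 0, 0, 0, 0, -8]] (rows listed top to bottom)


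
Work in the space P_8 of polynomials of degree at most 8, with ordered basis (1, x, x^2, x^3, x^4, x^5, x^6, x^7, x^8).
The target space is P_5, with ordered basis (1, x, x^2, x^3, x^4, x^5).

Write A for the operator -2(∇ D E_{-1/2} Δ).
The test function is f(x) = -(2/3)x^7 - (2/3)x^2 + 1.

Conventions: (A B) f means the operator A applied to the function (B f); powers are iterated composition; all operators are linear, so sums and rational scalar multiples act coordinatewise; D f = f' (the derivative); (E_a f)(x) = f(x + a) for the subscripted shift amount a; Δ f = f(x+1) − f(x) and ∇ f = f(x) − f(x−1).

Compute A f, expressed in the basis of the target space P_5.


Δ f = -(14/3)x^6 - 14x^5 - (70/3)x^4 - (70/3)x^3 - 14x^2 - 6x - 4/3
E_{-1/2} Δ f = -(14/3)x^6 - (35/6)x^4 - (7/8)x^2 - (4/3)x - 1/96
D (E_{-1/2} Δ) f = -28x^5 - (70/3)x^3 - (7/4)x - 4/3
∇ D (E_{-1/2} Δ) f = -140x^4 + 280x^3 - 350x^2 + 210x - 637/12
(-2(∇ D E_{-1/2} Δ)) f = 280x^4 - 560x^3 + 700x^2 - 420x + 637/6

the image equals g(x) = 280x^4 - 560x^3 + 700x^2 - 420x + 637/6


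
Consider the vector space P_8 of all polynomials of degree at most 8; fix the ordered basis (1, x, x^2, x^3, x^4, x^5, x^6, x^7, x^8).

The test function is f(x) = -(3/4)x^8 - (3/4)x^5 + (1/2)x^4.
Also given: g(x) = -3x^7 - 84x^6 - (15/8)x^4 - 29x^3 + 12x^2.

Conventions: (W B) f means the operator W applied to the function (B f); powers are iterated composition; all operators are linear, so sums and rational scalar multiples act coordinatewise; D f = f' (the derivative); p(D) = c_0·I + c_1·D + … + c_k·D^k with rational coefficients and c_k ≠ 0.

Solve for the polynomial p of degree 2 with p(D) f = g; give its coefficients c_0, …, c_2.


D^0 f = -(3/4)x^8 - (3/4)x^5 + (1/2)x^4
D^1 f = -6x^7 - (15/4)x^4 + 2x^3
D^2 f = -42x^6 - 15x^3 + 6x^2
matching coefficients of g against c_0 f + c_1 Df + … from the top degree down determines the c_i
solution: c_0 = 0, c_1 = 1/2, c_2 = 2

c_0 = 0, c_1 = 1/2, c_2 = 2


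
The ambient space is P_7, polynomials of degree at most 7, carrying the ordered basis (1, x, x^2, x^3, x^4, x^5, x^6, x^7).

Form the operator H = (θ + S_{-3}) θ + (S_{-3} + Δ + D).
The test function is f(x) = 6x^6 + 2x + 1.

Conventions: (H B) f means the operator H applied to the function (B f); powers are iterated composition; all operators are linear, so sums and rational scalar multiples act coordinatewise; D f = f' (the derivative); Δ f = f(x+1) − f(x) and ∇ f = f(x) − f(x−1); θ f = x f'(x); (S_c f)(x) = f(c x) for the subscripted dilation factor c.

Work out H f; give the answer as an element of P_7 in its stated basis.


θ f = 36x^6 + 2x
θ θ f = 216x^6 + 2x
S_{-3} θ f = 26244x^6 - 6x
(θ + S_{-3}) θ f = 26460x^6 - 4x
S_{-3} f = 4374x^6 - 6x + 1
Δ f = 36x^5 + 90x^4 + 120x^3 + 90x^2 + 36x + 8
D f = 36x^5 + 2
(S_{-3} + Δ + D) f = 4374x^6 + 72x^5 + 90x^4 + 120x^3 + 90x^2 + 30x + 11
((θ + S_{-3}) θ + (S_{-3} + Δ + D)) f = 30834x^6 + 72x^5 + 90x^4 + 120x^3 + 90x^2 + 26x + 11

the image equals g(x) = 30834x^6 + 72x^5 + 90x^4 + 120x^3 + 90x^2 + 26x + 11


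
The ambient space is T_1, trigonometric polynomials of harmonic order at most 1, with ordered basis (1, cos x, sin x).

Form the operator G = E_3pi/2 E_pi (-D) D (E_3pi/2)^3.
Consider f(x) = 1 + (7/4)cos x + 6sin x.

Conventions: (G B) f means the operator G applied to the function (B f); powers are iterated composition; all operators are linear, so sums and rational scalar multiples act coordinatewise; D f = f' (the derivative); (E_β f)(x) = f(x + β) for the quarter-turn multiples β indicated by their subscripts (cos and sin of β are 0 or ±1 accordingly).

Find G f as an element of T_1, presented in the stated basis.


g(x) = -(7/4)cos x - 6sin x

E_3pi/2 f = 1 - 6cos x + (7/4)sin x
E_3pi/2 E_3pi/2 f = 1 - (7/4)cos x - 6sin x
E_3pi/2 E_3pi/2 E_3pi/2 f = 1 + 6cos x - (7/4)sin x
D (E_3pi/2)^3 f = -(7/4)cos x - 6sin x
D (D (E_3pi/2)^3) f = -6cos x + (7/4)sin x
(-D) (D (E_3pi/2)^3) f = 6cos x - (7/4)sin x
E_pi ((-D) D (E_3pi/2)^3) f = -6cos x + (7/4)sin x
E_3pi/2 E_pi ((-D) D (E_3pi/2)^3) f = -(7/4)cos x - 6sin x


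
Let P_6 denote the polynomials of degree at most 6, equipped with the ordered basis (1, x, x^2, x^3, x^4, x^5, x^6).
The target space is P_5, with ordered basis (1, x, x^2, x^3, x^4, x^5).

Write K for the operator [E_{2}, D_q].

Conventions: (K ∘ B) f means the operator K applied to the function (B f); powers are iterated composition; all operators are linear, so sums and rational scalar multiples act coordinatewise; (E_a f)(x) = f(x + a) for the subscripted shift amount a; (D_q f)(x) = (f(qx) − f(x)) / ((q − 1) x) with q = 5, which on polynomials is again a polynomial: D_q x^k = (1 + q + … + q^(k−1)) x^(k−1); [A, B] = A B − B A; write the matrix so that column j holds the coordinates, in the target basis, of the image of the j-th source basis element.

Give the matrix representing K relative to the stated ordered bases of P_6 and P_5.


image of 1: 0
image of x: 0
image of x^2: 8
image of x^3: 88x + 112
image of x^4: 688x^2 + 1728x + 1216
image of x^5: 4688x^3 + 17504x^2 + 24512x + 12416
image of x^6: 29688x^4 + 146880x^3 + 307520x^2 + 311040x + 124800
each image's coordinates form column j of the matrix

the matrix is [[0, 0, 8, 112, 1216, 12416, 124800]; [0, 0, 0, 88, 1728, 24512, 311040]; [0, 0, 0, 0, 688, 17504, 307520]; [0, 0, 0, 0, 0, 4688, 146880]; [0, 0, 0, 0, 0, 0, 29688]; [0, 0, 0, 0, 0, 0, 0]] (rows listed top to bottom)


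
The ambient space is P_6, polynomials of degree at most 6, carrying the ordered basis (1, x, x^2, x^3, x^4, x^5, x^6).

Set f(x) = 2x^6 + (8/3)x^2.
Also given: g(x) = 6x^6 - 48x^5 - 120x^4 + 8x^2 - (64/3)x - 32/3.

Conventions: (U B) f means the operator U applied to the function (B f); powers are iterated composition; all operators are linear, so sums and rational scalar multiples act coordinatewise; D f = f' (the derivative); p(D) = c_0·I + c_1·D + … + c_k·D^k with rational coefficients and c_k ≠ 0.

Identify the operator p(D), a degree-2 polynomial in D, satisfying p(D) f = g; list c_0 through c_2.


p(D) = 3·I − 4·D − 2·D^2, i.e. c_0 = 3, c_1 = -4, c_2 = -2

D^0 f = 2x^6 + (8/3)x^2
D^1 f = 12x^5 + (16/3)x
D^2 f = 60x^4 + 16/3
matching coefficients of g against c_0 f + c_1 Df + … from the top degree down determines the c_i
solution: c_0 = 3, c_1 = -4, c_2 = -2


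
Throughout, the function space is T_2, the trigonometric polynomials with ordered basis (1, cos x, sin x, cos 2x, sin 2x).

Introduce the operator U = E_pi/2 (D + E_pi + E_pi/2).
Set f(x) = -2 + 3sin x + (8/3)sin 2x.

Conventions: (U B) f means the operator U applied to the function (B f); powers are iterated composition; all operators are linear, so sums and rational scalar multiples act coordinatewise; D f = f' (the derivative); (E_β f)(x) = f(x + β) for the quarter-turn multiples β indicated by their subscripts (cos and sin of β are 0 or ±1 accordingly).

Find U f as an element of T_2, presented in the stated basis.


D f = 3cos x + (16/3)cos 2x
E_pi f = -2 - 3sin x + (8/3)sin 2x
E_pi/2 f = -2 + 3cos x - (8/3)sin 2x
(D + E_pi + E_pi/2) f = -4 + 6cos x - 3sin x + (16/3)cos 2x
E_pi/2 (D + E_pi + E_pi/2) f = -4 - 3cos x - 6sin x - (16/3)cos 2x

the image equals g(x) = -4 - 3cos x - 6sin x - (16/3)cos 2x


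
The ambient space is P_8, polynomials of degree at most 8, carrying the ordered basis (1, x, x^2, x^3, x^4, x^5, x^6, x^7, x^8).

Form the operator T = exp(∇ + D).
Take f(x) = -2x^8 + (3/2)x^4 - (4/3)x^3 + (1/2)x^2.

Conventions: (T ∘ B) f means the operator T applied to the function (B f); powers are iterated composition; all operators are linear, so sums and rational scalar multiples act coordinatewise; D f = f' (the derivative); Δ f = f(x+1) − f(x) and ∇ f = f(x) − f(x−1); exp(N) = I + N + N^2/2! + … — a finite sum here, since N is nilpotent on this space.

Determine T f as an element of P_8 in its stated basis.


the image equals g(x) = -2x^8 - 32x^7 - 168x^6 - 336x^5 - (557/2)x^4 - (976/3)x^3 - (521/2)x^2 + 72x - 19/2

order-1 term: -32x^7 + 56x^6 - 112x^5 + 140x^4 - 100x^3 + 39x^2 - 4x - 4/3
order-2 term: -224x^6 + 672x^5 - 1540x^4 + 2240x^3 - 2036x^2 + 1068x - 487/2
order-3 term: -896x^5 + 3360x^4 - 7840x^3 + 10920x^2 - 8576x + 8848/3
order-4 term: -2240x^4 + 8960x^3 - 19040x^2 + 21280x - 10042
order-5 term: -3584x^3 + 13440x^2 - 22400x + 14560
order-6 term: -3584x^2 + 10752x - 10304
order-7 term: -2048x + 3584
order-8 term: -512
the series for exp(∇ + D) f terminates at order 8
exp(∇ + D) f = -2x^8 - 32x^7 - 168x^6 - 336x^5 - (557/2)x^4 - (976/3)x^3 - (521/2)x^2 + 72x - 19/2


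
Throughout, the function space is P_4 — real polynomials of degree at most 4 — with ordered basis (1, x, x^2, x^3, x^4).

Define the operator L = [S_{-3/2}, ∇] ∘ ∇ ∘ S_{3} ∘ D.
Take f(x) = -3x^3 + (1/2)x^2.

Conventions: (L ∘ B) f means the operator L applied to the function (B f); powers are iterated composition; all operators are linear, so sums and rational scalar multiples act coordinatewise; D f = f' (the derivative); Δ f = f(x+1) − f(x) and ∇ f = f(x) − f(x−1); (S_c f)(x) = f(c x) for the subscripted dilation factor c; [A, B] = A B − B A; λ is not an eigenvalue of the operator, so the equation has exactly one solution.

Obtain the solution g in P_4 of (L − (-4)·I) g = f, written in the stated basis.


write g with unknown coordinates in the stated basis and equate coefficients in (L − (-4)·I) g = f
solving from the highest basis element down gives g = -(3/4)x^3 + (1/8)x^2 + 405/16
check: L g = -405/4
so L g − (-4)·g = -3x^3 + (1/2)x^2 = f ✓

g(x) = -(3/4)x^3 + (1/8)x^2 + 405/16


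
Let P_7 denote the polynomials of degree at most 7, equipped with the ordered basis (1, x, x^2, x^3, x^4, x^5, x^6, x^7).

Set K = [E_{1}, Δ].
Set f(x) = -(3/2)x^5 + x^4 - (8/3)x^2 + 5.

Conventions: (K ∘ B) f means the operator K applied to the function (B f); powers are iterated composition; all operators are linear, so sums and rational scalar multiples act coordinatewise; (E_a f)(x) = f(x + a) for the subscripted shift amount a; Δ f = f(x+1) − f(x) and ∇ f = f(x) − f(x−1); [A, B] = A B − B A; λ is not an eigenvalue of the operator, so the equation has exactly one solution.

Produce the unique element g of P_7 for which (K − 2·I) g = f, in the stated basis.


write g with unknown coordinates in the stated basis and equate coefficients in (K − 2·I) g = f
solving from the highest basis element down gives g = (3/4)x^5 - (1/2)x^4 + (4/3)x^2 - 5/2
check: K g = 0
so K g − 2·g = -(3/2)x^5 + x^4 - (8/3)x^2 + 5 = f ✓

the result is g(x) = (3/4)x^5 - (1/2)x^4 + (4/3)x^2 - 5/2


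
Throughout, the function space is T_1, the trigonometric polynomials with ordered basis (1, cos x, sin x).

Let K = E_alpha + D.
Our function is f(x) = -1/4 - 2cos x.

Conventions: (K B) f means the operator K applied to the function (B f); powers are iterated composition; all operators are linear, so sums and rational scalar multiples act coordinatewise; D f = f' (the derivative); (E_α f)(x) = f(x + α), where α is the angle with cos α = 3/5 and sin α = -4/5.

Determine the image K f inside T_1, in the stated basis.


the result is g(x) = -1/4 - (6/5)cos x + (2/5)sin x

E_alpha f = -1/4 - (6/5)cos x - (8/5)sin x
D f = 2sin x
(E_alpha + D) f = -1/4 - (6/5)cos x + (2/5)sin x


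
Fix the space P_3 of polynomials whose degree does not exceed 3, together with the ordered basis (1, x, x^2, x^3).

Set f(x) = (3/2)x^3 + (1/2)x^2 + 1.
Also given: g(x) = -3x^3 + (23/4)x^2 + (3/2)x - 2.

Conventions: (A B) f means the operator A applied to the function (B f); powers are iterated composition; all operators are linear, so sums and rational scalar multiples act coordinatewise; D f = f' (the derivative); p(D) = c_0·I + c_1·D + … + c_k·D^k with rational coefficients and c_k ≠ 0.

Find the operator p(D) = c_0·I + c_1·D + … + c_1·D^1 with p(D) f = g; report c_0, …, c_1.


D^0 f = (3/2)x^3 + (1/2)x^2 + 1
D^1 f = (9/2)x^2 + x
matching coefficients of g against c_0 f + c_1 Df + … from the top degree down determines the c_i
solution: c_0 = -2, c_1 = 3/2

p(D) = -2·I + (3/2)·D, i.e. c_0 = -2, c_1 = 3/2


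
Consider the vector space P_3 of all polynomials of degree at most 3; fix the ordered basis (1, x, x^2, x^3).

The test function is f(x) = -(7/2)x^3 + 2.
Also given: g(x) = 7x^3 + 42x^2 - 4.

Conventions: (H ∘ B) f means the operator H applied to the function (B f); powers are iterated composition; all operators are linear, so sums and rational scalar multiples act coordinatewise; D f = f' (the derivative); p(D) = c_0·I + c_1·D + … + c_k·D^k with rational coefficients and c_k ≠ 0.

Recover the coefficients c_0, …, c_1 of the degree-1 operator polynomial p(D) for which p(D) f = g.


p(D) = -2·I − 4·D, i.e. c_0 = -2, c_1 = -4

D^0 f = -(7/2)x^3 + 2
D^1 f = -(21/2)x^2
matching coefficients of g against c_0 f + c_1 Df + … from the top degree down determines the c_i
solution: c_0 = -2, c_1 = -4


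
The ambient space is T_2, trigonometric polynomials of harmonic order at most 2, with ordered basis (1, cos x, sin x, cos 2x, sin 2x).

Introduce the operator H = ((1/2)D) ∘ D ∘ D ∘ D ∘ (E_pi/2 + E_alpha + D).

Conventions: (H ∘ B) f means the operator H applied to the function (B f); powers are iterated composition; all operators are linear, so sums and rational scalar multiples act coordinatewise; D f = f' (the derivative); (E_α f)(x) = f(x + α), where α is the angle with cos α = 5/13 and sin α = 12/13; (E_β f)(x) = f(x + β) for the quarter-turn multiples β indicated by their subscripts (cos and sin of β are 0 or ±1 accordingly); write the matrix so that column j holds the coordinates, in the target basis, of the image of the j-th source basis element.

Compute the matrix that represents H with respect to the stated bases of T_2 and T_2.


the matrix is [[0, 0, 0, 0, 0]; [0, 5/26, 19/13, 0, 0]; [0, -19/13, 5/26, 0, 0]; [0, 0, 0, -2304/169, 3664/169]; [0, 0, 0, -3664/169, -2304/169]] (rows listed top to bottom)

image of 1: 0
image of cos x: (5/26)cos x - (19/13)sin x
image of sin x: (19/13)cos x + (5/26)sin x
image of cos 2x: -(2304/169)cos 2x - (3664/169)sin 2x
image of sin 2x: (3664/169)cos 2x - (2304/169)sin 2x
each image's coordinates form column j of the matrix


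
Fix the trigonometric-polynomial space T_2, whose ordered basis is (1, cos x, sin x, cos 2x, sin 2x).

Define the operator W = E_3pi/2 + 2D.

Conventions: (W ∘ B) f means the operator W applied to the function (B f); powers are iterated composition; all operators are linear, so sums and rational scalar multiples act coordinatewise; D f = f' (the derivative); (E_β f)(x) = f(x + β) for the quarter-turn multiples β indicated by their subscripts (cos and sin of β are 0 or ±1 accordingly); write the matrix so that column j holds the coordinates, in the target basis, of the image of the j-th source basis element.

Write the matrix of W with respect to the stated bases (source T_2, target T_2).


the matrix is [[1, 0, 0, 0, 0]; [0, 0, 1, 0, 0]; [0, -1, 0, 0, 0]; [0, 0, 0, -1, 4]; [0, 0, 0, -4, -1]] (rows listed top to bottom)

image of 1: 1
image of cos x: -sin x
image of sin x: cos x
image of cos 2x: -cos 2x - 4sin 2x
image of sin 2x: 4cos 2x - sin 2x
each image's coordinates form column j of the matrix


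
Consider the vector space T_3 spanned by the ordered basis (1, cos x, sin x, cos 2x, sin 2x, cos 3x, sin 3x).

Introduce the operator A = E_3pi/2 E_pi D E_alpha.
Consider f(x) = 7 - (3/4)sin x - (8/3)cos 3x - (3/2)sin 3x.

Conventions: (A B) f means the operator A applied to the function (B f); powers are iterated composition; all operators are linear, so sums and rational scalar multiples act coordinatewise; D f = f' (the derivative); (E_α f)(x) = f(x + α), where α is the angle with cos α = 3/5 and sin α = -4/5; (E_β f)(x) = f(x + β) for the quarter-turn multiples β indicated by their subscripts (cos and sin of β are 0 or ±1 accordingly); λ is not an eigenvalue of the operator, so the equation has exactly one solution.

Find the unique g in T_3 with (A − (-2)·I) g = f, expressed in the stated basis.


write g with unknown coordinates in the stated basis and equate coefficients in (A − (-2)·I) g = f
solving from the highest basis element down gives g = 7/2 + (3/13)cos x - (21/52)sin x + (214/663)cos 3x + (1007/442)sin 3x
check: A g = -(6/13)cos x + (3/52)sin x - (732/221)cos 3x - (2677/442)sin 3x
so A g − (-2)·g = 7 - (3/4)sin x - (8/3)cos 3x - (3/2)sin 3x = f ✓

g(x) = 7/2 + (3/13)cos x - (21/52)sin x + (214/663)cos 3x + (1007/442)sin 3x


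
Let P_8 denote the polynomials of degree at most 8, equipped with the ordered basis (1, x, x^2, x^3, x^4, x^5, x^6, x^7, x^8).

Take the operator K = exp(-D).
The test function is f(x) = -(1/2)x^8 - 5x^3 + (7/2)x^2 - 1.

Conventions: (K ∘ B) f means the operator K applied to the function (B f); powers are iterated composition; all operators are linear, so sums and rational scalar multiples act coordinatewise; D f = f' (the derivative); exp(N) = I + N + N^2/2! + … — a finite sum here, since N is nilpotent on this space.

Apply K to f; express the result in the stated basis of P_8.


order-1 term: 4x^7 + 15x^2 - 7x
order-2 term: -14x^6 - 15x + 7/2
order-3 term: 28x^5 + 5
order-4 term: -35x^4
order-5 term: 28x^3
order-6 term: -14x^2
order-7 term: 4x
order-8 term: -1/2
the series for exp(-D) f terminates at order 8
exp(-D) f = -(1/2)x^8 + 4x^7 - 14x^6 + 28x^5 - 35x^4 + 23x^3 + (9/2)x^2 - 18x + 7

the result is g(x) = -(1/2)x^8 + 4x^7 - 14x^6 + 28x^5 - 35x^4 + 23x^3 + (9/2)x^2 - 18x + 7


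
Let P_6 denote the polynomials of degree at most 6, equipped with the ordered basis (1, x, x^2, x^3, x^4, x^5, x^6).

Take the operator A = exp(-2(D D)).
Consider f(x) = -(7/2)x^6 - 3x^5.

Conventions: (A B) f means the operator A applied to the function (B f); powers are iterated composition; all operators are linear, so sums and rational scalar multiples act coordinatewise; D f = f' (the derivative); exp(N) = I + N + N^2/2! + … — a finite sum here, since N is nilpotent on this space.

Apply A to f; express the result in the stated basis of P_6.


g(x) = -(7/2)x^6 - 3x^5 + 210x^4 + 120x^3 - 2520x^2 - 720x + 3360

order-1 term: 210x^4 + 120x^3
order-2 term: -2520x^2 - 720x
order-3 term: 3360
the series for exp(-2(D D)) f terminates at order 3
exp(-2(D D)) f = -(7/2)x^6 - 3x^5 + 210x^4 + 120x^3 - 2520x^2 - 720x + 3360


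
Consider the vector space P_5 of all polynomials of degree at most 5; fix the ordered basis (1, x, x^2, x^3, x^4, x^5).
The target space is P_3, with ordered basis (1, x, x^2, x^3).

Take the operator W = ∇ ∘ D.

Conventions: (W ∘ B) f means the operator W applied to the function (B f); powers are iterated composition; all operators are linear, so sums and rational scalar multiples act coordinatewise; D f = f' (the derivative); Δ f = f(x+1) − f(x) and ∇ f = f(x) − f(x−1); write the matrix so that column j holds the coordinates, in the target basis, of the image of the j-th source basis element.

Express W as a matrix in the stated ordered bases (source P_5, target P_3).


the matrix is [[0, 0, 2, -3, 4, -5]; [0, 0, 0, 6, -12, 20]; [0, 0, 0, 0, 12, -30]; [0, 0, 0, 0, 0, 20]] (rows listed top to bottom)

image of 1: 0
image of x: 0
image of x^2: 2
image of x^3: 6x - 3
image of x^4: 12x^2 - 12x + 4
image of x^5: 20x^3 - 30x^2 + 20x - 5
each image's coordinates form column j of the matrix


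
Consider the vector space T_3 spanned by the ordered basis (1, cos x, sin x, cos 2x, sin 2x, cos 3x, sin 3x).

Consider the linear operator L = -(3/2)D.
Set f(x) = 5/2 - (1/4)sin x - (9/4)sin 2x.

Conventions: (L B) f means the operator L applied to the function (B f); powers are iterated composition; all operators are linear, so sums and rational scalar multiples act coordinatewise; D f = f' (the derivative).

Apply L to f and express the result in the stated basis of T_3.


D f = -(1/4)cos x - (9/2)cos 2x
(-(3/2)D) f = (3/8)cos x + (27/4)cos 2x

g(x) = (3/8)cos x + (27/4)cos 2x


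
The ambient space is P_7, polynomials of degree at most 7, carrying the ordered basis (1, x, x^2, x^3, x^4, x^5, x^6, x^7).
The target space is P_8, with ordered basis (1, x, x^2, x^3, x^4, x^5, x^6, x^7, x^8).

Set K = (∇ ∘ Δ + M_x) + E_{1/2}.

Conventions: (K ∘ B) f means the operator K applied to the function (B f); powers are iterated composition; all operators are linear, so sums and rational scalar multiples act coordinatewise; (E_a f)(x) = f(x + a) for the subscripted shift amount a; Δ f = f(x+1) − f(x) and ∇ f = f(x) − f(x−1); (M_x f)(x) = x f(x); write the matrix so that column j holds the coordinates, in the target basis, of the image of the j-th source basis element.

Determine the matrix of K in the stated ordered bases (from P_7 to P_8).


image of 1: x + 1
image of x: x^2 + x + 1/2
image of x^2: x^3 + x^2 + x + 9/4
image of x^3: x^4 + x^3 + (3/2)x^2 + (27/4)x + 1/8
image of x^4: x^5 + x^4 + 2x^3 + (27/2)x^2 + (1/2)x + 33/16
image of x^5: x^6 + x^5 + (5/2)x^4 + (45/2)x^3 + (5/4)x^2 + (165/16)x + 1/32
image of x^6: x^7 + x^6 + 3x^5 + (135/4)x^4 + (5/2)x^3 + (495/16)x^2 + (3/16)x + 129/64
image of x^7: x^8 + x^7 + (7/2)x^6 + (189/4)x^5 + (35/8)x^4 + (1155/16)x^3 + (21/32)x^2 + (903/64)x + 1/128
each image's coordinates form column j of the matrix

the matrix is [[1, 1/2, 9/4, 1/8, 33/16, 1/32, 129/64, 1/128]; [1, 1, 1, 27/4, 1/2, 165/16, 3/16, 903/64]; [0, 1, 1, 3/2, 27/2, 5/4, 495/16, 21/32]; [0, 0, 1, 1, 2, 45/2, 5/2, 1155/16]; [0, 0, 0, 1, 1, 5/2, 135/4, 35/8]; [0, 0, 0, 0, 1, 1, 3, 189/4]; [0, 0, 0, 0, 0, 1, 1, 7/2]; [0, 0, 0, 0, 0, 0, 1, 1]; [0, 0, 0, 0, 0, 0, 0, 1]] (rows listed top to bottom)


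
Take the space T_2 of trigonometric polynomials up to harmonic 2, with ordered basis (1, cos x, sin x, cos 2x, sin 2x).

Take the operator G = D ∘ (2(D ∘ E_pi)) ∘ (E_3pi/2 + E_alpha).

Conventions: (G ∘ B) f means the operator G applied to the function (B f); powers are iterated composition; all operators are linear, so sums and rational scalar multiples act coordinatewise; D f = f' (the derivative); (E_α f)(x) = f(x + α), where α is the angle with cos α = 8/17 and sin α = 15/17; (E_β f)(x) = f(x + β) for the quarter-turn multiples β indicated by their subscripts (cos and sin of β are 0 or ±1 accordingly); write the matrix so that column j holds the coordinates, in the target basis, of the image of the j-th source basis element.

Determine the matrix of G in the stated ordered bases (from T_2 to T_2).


image of 1: 0
image of cos x: (16/17)cos x + (4/17)sin x
image of sin x: -(4/17)cos x + (16/17)sin x
image of cos 2x: (3600/289)cos 2x + (1920/289)sin 2x
image of sin 2x: -(1920/289)cos 2x + (3600/289)sin 2x
each image's coordinates form column j of the matrix

the matrix is [[0, 0, 0, 0, 0]; [0, 16/17, -4/17, 0, 0]; [0, 4/17, 16/17, 0, 0]; [0, 0, 0, 3600/289, -1920/289]; [0, 0, 0, 1920/289, 3600/289]] (rows listed top to bottom)


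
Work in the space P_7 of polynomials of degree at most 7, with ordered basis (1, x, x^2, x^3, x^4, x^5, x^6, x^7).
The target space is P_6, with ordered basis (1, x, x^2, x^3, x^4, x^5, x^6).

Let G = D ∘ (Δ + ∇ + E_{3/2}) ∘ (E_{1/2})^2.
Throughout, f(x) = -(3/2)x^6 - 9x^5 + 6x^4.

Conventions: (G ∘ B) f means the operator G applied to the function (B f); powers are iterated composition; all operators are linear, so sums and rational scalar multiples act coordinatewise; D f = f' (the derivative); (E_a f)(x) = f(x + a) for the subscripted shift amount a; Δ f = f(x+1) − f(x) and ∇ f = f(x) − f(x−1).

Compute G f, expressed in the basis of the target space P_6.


the image equals g(x) = -9x^5 - (495/2)x^4 - (3417/2)x^3 - (18279/4)x^2 - (95877/16)x - 98487/32

E_{1/2} f = -(3/2)x^6 - (27/2)x^5 - (177/8)x^4 - (57/4)x^3 - (117/32)x^2 - (3/32)x + 9/128
E_{1/2} E_{1/2} f = -(3/2)x^6 - 18x^5 - (123/2)x^4 - 96x^3 - (153/2)x^2 - 30x - 9/2
Δ (E_{1/2})^2 f = -9x^5 - (225/2)x^4 - 456x^3 - (1719/2)x^2 - 786x - 567/2
∇ (E_{1/2})^2 f = -9x^5 - (135/2)x^4 - 96x^3 - (153/2)x^2 - 30x - 9/2
E_{3/2} (E_{1/2})^2 f = -(3/2)x^6 - (63/2)x^5 - (1977/8)x^4 - (3885/4)x^3 - (65925/32)x^2 - (72375/32)x - 129375/128
(Δ + ∇ + E_{3/2}) (E_{1/2})^2 f = -(3/2)x^6 - (99/2)x^5 - (3417/8)x^4 - (6093/4)x^3 - (95877/32)x^2 - (98487/32)x - 166239/128
D (Δ + ∇ + E_{3/2}) (E_{1/2})^2 f = -9x^5 - (495/2)x^4 - (3417/2)x^3 - (18279/4)x^2 - (95877/16)x - 98487/32


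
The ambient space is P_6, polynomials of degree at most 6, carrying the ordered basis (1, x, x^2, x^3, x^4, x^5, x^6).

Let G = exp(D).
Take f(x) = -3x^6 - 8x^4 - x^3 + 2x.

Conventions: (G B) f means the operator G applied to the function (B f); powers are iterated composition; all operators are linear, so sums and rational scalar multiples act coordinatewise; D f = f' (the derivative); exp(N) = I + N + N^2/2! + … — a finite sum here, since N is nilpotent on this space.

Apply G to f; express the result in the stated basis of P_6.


the image equals g(x) = -3x^6 - 18x^5 - 53x^4 - 93x^3 - 96x^2 - 51x - 10

order-1 term: -18x^5 - 32x^3 - 3x^2 + 2
order-2 term: -45x^4 - 48x^2 - 3x
order-3 term: -60x^3 - 32x - 1
order-4 term: -45x^2 - 8
order-5 term: -18x
order-6 term: -3
the series for exp(D) f terminates at order 6
exp(D) f = -3x^6 - 18x^5 - 53x^4 - 93x^3 - 96x^2 - 51x - 10


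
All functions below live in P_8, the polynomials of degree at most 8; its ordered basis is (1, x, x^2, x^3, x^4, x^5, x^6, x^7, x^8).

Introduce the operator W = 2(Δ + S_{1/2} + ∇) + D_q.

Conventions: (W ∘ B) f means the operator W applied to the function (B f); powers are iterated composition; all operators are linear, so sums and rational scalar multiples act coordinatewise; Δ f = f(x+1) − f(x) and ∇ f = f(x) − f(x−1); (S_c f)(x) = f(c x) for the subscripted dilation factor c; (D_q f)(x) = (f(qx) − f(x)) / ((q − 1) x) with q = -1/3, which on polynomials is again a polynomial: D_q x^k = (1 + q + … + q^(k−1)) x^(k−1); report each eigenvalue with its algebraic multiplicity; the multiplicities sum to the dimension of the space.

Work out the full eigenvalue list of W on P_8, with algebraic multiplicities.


λ = 1/128 (multiplicity 1), λ = 1/64 (multiplicity 1), λ = 1/32 (multiplicity 1), λ = 1/16 (multiplicity 1), λ = 1/8 (multiplicity 1), λ = 1/4 (multiplicity 1), λ = 1/2 (multiplicity 1), λ = 1 (multiplicity 1), λ = 2 (multiplicity 1)

image of 1: 2
image of x: x + 5
image of x^2: (1/2)x^2 + (26/3)x
image of x^3: (1/4)x^3 + (115/9)x^2 + 4
image of x^4: (1/8)x^4 + (452/27)x^3 + 16x
image of x^5: (1/16)x^5 + (1681/81)x^4 + 40x^2 + 4
image of x^6: (1/32)x^6 + (6014/243)x^5 + 80x^3 + 24x
image of x^7: (1/64)x^7 + (20959/729)x^6 + 140x^4 + 84x^2 + 4
image of x^8: (1/128)x^8 + (71624/2187)x^7 + 224x^5 + 224x^3 + 32x
the matrix is upper triangular; its diagonal is (2, 1, 1/2, 1/4, 1/8, 1/16, 1/32, 1/64, 1/128)
for a triangular matrix the eigenvalues are the diagonal entries, with algebraic multiplicity their repetition count


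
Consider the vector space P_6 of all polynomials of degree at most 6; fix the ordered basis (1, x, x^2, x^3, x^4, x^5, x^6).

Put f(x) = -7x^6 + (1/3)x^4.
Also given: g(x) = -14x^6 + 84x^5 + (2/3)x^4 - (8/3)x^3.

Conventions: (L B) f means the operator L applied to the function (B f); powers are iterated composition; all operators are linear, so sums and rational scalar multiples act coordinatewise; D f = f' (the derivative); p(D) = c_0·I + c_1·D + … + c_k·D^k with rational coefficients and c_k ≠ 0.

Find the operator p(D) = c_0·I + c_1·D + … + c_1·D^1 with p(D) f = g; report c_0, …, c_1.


p(D) = 2·I − 2·D, i.e. c_0 = 2, c_1 = -2

D^0 f = -7x^6 + (1/3)x^4
D^1 f = -42x^5 + (4/3)x^3
matching coefficients of g against c_0 f + c_1 Df + … from the top degree down determines the c_i
solution: c_0 = 2, c_1 = -2


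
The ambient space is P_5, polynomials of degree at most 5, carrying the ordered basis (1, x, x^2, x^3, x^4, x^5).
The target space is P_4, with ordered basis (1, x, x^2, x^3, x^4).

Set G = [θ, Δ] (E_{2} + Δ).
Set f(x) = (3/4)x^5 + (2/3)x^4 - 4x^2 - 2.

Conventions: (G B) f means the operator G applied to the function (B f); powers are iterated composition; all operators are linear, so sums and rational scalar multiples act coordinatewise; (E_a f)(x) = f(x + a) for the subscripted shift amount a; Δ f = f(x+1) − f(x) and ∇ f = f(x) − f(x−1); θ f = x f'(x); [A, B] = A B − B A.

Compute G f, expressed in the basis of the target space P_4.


g(x) = -(15/4)x^4 - (188/3)x^3 - 302x^2 - 598x - 1256/3

E_{2} f = (3/4)x^5 + (49/6)x^4 + (106/3)x^3 + 72x^2 + (196/3)x + 50/3
Δ f = (15/4)x^4 + (61/6)x^3 + (23/2)x^2 - (19/12)x - 31/12
(E_{2} + Δ) f = (3/4)x^5 + (143/12)x^4 + (91/2)x^3 + (167/2)x^2 + (255/4)x + 169/12
Δ (E_{2} + Δ) f = (15/4)x^4 + (331/6)x^3 + (431/2)x^2 + (4259/12)x + 2465/12
θ Δ (E_{2} + Δ) f = 15x^4 + (331/2)x^3 + 431x^2 + (4259/12)x
θ (E_{2} + Δ) f = (15/4)x^5 + (143/3)x^4 + (273/2)x^3 + 167x^2 + (255/4)x
Δ θ (E_{2} + Δ) f = (75/4)x^4 + (1369/6)x^3 + 733x^2 + (11435/12)x + 1256/3
[θ, Δ] (E_{2} + Δ) f = -(15/4)x^4 - (188/3)x^3 - 302x^2 - 598x - 1256/3


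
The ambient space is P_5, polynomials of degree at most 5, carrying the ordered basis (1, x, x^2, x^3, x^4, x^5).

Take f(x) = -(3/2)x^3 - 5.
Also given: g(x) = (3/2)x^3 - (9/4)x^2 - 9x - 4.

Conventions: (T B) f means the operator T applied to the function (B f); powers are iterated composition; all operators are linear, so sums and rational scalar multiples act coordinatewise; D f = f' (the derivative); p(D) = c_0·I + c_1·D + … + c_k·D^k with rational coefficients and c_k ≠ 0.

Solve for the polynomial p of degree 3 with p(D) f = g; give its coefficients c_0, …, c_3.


D^0 f = -(3/2)x^3 - 5
D^1 f = -(9/2)x^2
D^2 f = -9x
D^3 f = -9
matching coefficients of g against c_0 f + c_1 Df + … from the top degree down determines the c_i
solution: c_0 = -1, c_1 = 1/2, c_2 = 1, c_3 = 1

c_0 = -1, c_1 = 1/2, c_2 = 1, c_3 = 1


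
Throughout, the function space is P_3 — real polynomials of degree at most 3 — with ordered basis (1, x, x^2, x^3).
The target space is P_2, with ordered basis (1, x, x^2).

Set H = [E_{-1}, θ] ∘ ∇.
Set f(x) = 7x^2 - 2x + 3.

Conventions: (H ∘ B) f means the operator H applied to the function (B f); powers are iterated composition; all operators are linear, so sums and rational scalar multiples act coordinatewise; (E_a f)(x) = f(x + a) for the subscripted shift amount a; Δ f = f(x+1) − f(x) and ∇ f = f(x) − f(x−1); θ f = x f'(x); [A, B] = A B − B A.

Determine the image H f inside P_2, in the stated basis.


g(x) = -14

∇ f = 14x - 9
θ ∇ f = 14x
E_{-1} θ ∇ f = 14x - 14
E_{-1} ∇ f = 14x - 23
θ E_{-1} ∇ f = 14x
[E_{-1}, θ] ∇ f = -14


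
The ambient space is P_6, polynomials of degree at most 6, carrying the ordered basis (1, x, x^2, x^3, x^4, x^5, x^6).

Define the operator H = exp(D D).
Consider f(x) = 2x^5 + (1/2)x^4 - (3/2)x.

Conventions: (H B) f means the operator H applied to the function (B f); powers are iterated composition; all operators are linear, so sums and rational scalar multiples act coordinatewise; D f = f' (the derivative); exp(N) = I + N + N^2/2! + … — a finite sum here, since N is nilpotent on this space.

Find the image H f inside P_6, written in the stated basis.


g(x) = 2x^5 + (1/2)x^4 + 40x^3 + 6x^2 + (237/2)x + 6

order-1 term: 40x^3 + 6x^2
order-2 term: 120x + 6
the series for exp(D D) f terminates at order 2
exp(D D) f = 2x^5 + (1/2)x^4 + 40x^3 + 6x^2 + (237/2)x + 6


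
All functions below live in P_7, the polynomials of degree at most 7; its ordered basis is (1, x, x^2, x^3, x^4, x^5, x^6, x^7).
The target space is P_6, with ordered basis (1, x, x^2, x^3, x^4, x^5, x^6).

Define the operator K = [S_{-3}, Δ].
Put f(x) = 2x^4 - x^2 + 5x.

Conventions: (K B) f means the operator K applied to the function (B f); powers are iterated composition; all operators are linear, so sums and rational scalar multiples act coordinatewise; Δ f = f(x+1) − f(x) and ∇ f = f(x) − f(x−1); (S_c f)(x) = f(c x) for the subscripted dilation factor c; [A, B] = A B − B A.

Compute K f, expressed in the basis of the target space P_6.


g(x) = -864x^3 - 864x^2 - 648x - 132

Δ f = 8x^3 + 12x^2 + 6x + 6
S_{-3} Δ f = -216x^3 + 108x^2 - 18x + 6
S_{-3} f = 162x^4 - 9x^2 - 15x
Δ S_{-3} f = 648x^3 + 972x^2 + 630x + 138
[S_{-3}, Δ] f = -864x^3 - 864x^2 - 648x - 132


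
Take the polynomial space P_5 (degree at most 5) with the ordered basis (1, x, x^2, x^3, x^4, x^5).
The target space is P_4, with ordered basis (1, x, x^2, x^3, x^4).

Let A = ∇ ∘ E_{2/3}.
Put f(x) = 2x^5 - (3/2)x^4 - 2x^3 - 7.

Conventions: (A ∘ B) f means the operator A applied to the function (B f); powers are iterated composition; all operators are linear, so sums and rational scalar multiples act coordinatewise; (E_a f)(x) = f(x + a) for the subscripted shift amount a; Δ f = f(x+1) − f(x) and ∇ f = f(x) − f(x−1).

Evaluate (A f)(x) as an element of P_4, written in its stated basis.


the result is g(x) = 10x^4 + (2/3)x^3 - (7/3)x^2 - (58/27)x - 109/162

E_{2/3} f = 2x^5 + (31/6)x^4 + (26/9)x^3 - (56/27)x^2 - (200/81)x - 1853/243
∇ E_{2/3} f = 10x^4 + (2/3)x^3 - (7/3)x^2 - (58/27)x - 109/162


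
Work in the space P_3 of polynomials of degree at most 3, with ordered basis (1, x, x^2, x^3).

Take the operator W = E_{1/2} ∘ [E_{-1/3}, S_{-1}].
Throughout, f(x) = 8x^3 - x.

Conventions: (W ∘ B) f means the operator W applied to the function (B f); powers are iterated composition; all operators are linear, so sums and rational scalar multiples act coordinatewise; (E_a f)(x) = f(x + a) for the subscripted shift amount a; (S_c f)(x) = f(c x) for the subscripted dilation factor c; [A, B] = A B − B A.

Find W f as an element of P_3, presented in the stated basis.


S_{-1} f = -8x^3 + x
E_{-1/3} S_{-1} f = -8x^3 + 8x^2 - (5/3)x - 1/27
E_{-1/3} f = 8x^3 - 8x^2 + (5/3)x + 1/27
S_{-1} E_{-1/3} f = -8x^3 - 8x^2 - (5/3)x + 1/27
[E_{-1/3}, S_{-1}] f = 16x^2 - 2/27
E_{1/2} [E_{-1/3}, S_{-1}] f = 16x^2 + 16x + 106/27

the result is g(x) = 16x^2 + 16x + 106/27


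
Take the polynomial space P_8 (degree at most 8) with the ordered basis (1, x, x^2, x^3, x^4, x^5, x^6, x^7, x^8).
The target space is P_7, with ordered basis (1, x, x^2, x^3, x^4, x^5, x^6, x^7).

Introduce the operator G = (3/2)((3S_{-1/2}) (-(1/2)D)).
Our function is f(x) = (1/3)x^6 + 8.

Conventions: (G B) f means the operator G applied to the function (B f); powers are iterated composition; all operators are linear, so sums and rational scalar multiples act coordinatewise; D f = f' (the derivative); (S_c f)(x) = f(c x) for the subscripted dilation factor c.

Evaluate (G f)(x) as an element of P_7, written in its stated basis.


D f = 2x^5
(-(1/2)D) f = -x^5
S_{-1/2} (-(1/2)D) f = (1/32)x^5
(3S_{-1/2}) (-(1/2)D) f = (3/32)x^5
((3/2)((3S_{-1/2}) (-(1/2)D))) f = (9/64)x^5

g(x) = (9/64)x^5


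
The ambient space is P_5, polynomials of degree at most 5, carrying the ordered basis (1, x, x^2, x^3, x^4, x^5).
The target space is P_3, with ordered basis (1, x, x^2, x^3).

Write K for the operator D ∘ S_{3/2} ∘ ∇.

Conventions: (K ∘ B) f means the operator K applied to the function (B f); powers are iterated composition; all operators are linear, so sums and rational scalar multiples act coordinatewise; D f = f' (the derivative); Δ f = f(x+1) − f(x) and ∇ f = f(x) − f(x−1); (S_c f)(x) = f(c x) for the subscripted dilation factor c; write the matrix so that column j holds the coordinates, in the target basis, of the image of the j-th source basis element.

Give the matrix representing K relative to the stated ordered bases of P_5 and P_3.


image of 1: 0
image of x: 0
image of x^2: 3
image of x^3: (27/2)x - 9/2
image of x^4: (81/2)x^2 - 27x + 6
image of x^5: (405/4)x^3 - (405/4)x^2 + 45x - 15/2
each image's coordinates form column j of the matrix

the matrix is [[0, 0, 3, -9/2, 6, -15/2]; [0, 0, 0, 27/2, -27, 45]; [0, 0, 0, 0, 81/2, -405/4]; [0, 0, 0, 0, 0, 405/4]] (rows listed top to bottom)


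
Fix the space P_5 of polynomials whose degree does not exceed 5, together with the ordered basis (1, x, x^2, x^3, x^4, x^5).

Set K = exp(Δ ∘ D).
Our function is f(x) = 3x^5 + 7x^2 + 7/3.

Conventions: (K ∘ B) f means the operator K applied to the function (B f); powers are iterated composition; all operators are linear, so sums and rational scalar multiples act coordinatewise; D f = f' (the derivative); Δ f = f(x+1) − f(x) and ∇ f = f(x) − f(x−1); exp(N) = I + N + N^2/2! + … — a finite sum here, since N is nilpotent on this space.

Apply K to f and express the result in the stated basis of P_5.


the image equals g(x) = 3x^5 + 60x^3 + 97x^2 + 240x + 634/3

order-1 term: 60x^3 + 90x^2 + 60x + 29
order-2 term: 180x + 180
the series for exp(Δ ∘ D) f terminates at order 2
exp(Δ ∘ D) f = 3x^5 + 60x^3 + 97x^2 + 240x + 634/3


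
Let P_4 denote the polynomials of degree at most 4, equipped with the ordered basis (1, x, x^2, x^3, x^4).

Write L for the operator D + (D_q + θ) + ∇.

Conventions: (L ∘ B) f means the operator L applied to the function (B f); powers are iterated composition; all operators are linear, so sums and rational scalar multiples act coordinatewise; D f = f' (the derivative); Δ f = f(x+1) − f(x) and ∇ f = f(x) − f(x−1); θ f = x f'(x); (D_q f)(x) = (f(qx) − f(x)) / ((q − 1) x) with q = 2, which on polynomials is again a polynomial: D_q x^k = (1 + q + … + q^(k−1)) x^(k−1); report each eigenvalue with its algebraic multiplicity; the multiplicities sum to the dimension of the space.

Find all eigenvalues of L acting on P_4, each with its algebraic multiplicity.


image of 1: 0
image of x: x + 3
image of x^2: 2x^2 + 7x - 1
image of x^3: 3x^3 + 13x^2 - 3x + 1
image of x^4: 4x^4 + 23x^3 - 6x^2 + 4x - 1
the matrix is upper triangular; its diagonal is (0, 1, 2, 3, 4)
for a triangular matrix the eigenvalues are the diagonal entries, with algebraic multiplicity their repetition count

λ = 0 (multiplicity 1), λ = 1 (multiplicity 1), λ = 2 (multiplicity 1), λ = 3 (multiplicity 1), λ = 4 (multiplicity 1)
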